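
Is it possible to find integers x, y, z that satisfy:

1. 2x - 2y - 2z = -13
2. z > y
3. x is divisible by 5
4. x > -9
No

Even the single constraint (2x - 2y - 2z = -13) is infeasible over the integers.

  - 2x - 2y - 2z = -13: every term on the left is divisible by 2, so the LHS ≡ 0 (mod 2), but the RHS -13 is not — no integer solution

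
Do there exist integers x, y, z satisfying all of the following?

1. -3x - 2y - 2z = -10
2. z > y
Yes

Take x = 4, y = -1, z = 0. Substituting into each constraint:
  (1) -3(4) - 2(-1) - 2(0) = -10 ✓
  (2) 0 > -1 ✓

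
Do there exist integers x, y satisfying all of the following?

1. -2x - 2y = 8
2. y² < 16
Yes

Take x = -4, y = 0. Substituting into each constraint:
  (1) -2(-4) - 2(0) = 8 ✓
  (2) y² = (0)² = 0, and 0 < 16 ✓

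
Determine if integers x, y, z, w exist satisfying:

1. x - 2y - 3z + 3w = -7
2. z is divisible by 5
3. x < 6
Yes

Take x = -7, y = 0, z = 0, w = 0. Substituting into each constraint:
  (1) (-7) - 2(0) - 3(0) + 3(0) = -7 ✓
  (2) 0 = 5 × 0, remainder 0 ✓
  (3) -7 < 6 ✓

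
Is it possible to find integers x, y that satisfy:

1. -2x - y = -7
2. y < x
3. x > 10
Yes

Take x = 11, y = -15. Substituting into each constraint:
  (1) -2(11) + 15 = -7 ✓
  (2) -15 < 11 ✓
  (3) 11 > 10 ✓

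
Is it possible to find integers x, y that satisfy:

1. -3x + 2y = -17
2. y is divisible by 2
Yes

Take x = 7, y = 2. Substituting into each constraint:
  (1) -3(7) + 2(2) = -17 ✓
  (2) 2 = 2 × 1, remainder 0 ✓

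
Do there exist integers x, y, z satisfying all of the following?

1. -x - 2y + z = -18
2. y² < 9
Yes

Take x = 0, y = 0, z = -18. Substituting into each constraint:
  (1) 0 - 2(0) + (-18) = -18 ✓
  (2) y² = (0)² = 0, and 0 < 9 ✓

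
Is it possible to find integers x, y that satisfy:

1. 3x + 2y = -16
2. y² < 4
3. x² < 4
No

The full constraint system is jointly infeasible over the integers. Each constraint and what it forces:

  - 3x + 2y = -16: is a linear equation tying the variables together
  - y² < 4: restricts y to |y| ≤ 1
  - x² < 4: restricts x to |x| ≤ 1

Range argument: with x ∈ [-1, 1], y ∈ [-1, 1], the left side of the equation is at least -5, but the right side is -16 < -5. No integer solution exists.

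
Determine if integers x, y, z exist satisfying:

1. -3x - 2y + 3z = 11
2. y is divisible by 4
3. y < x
Yes

Take x = 9, y = 8, z = 18. Substituting into each constraint:
  (1) -3(9) - 2(8) + 3(18) = 11 ✓
  (2) 8 = 4 × 2, remainder 0 ✓
  (3) 8 < 9 ✓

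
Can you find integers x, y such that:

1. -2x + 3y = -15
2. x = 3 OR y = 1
Yes

Take x = 3, y = -3. Substituting into each constraint:
  (1) -2(3) + 3(-3) = -15 ✓
  (2) x = 3, target 3 ✓ (first branch holds)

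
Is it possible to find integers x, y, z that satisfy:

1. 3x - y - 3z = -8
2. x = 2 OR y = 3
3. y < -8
Yes

Take x = 2, y = -10, z = 8. Substituting into each constraint:
  (1) 3(2) + 10 - 3(8) = -8 ✓
  (2) x = 2, target 2 ✓ (first branch holds)
  (3) -10 < -8 ✓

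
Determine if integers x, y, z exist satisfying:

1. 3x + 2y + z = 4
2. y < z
Yes

Take x = 1, y = 0, z = 1. Substituting into each constraint:
  (1) 3(1) + 2(0) + 1 = 4 ✓
  (2) 0 < 1 ✓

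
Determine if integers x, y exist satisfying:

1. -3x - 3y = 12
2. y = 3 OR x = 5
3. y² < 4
No

The full constraint system is jointly infeasible over the integers. Each constraint and what it forces:

  - -3x - 3y = 12: is a linear equation tying the variables together
  - y = 3 OR x = 5: forces a choice: either y = 3 or x = 5
  - y² < 4: restricts y to |y| ≤ 1

Split on the disjunction (y = 3 OR x = 5):
  • If y = 3: this contradicts y² < 4, which requires |y| ≤ 1.
  • If x = 5: the equation forces y = -9, but y² < 4 requires |y| ≤ 1.
Both branches are infeasible, so the system has no integer solution.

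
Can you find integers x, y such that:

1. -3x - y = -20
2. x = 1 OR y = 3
Yes

Take x = 1, y = 17. Substituting into each constraint:
  (1) -3(1) + (-17) = -20 ✓
  (2) x = 1, target 1 ✓ (first branch holds)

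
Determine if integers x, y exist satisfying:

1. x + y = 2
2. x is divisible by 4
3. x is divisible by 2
Yes

Take x = 0, y = 2. Substituting into each constraint:
  (1) 0 + 2 = 2 ✓
  (2) 0 = 4 × 0, remainder 0 ✓
  (3) 0 = 2 × 0, remainder 0 ✓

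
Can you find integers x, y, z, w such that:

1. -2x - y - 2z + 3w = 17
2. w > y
Yes

Take x = -7, y = 0, z = 0, w = 1. Substituting into each constraint:
  (1) -2(-7) + 0 - 2(0) + 3(1) = 17 ✓
  (2) 1 > 0 ✓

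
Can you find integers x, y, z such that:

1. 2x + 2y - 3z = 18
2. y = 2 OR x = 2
Yes

Take x = 1, y = 2, z = -4. Substituting into each constraint:
  (1) 2(1) + 2(2) - 3(-4) = 18 ✓
  (2) y = 2, target 2 ✓ (first branch holds)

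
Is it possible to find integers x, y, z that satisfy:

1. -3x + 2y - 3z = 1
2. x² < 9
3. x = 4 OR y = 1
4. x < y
No

A contradictory subset is {-3x + 2y - 3z = 1, x² < 9, x = 4 OR y = 1}. No integer assignment can satisfy these jointly:

  - -3x + 2y - 3z = 1: is a linear equation tying the variables together
  - x² < 9: restricts x to |x| ≤ 2
  - x = 4 OR y = 1: forces a choice: either x = 4 or y = 1

Split on the disjunction (x = 4 OR y = 1):
  • If x = 4: this contradicts x² < 9, which requires |x| ≤ 2.
  • If y = 1: with y = 1, every remaining term of the linear equation is divisible by 3, so the left side is ≡ 0 (mod 3); but the right side -1 ≡ 2 (mod 3). No integers can satisfy it.
Both branches are infeasible, so the system has no integer solution.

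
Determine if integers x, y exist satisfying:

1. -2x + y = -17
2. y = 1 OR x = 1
Yes

Take x = 9, y = 1. Substituting into each constraint:
  (1) -2(9) + 1 = -17 ✓
  (2) y = 1, target 1 ✓ (first branch holds)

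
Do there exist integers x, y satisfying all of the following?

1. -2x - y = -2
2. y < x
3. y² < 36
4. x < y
No

A contradictory subset is {y < x, x < y}. No integer assignment can satisfy these jointly:

  - y < x: bounds one variable relative to another variable
  - x < y: bounds one variable relative to another variable

Direct contradiction: x > y and y > x cannot both hold.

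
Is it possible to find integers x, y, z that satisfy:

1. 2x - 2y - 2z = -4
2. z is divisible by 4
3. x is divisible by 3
Yes

Take x = 0, y = 2, z = 0. Substituting into each constraint:
  (1) 2(0) - 2(2) - 2(0) = -4 ✓
  (2) 0 = 4 × 0, remainder 0 ✓
  (3) 0 = 3 × 0, remainder 0 ✓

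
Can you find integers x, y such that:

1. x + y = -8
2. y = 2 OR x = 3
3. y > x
Yes

Take x = -10, y = 2. Substituting into each constraint:
  (1) (-10) + 2 = -8 ✓
  (2) y = 2, target 2 ✓ (first branch holds)
  (3) 2 > -10 ✓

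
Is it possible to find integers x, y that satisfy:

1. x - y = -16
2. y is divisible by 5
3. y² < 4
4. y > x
Yes

Take x = -16, y = 0. Substituting into each constraint:
  (1) (-16) + 0 = -16 ✓
  (2) 0 = 5 × 0, remainder 0 ✓
  (3) y² = (0)² = 0, and 0 < 4 ✓
  (4) 0 > -16 ✓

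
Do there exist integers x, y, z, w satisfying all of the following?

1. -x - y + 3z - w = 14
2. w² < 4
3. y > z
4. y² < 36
Yes

Take x = -21, y = 0, z = -2, w = 1. Substituting into each constraint:
  (1) 21 + 0 + 3(-2) + (-1) = 14 ✓
  (2) w² = (1)² = 1, and 1 < 4 ✓
  (3) 0 > -2 ✓
  (4) y² = (0)² = 0, and 0 < 36 ✓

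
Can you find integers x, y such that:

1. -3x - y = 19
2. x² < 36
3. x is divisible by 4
Yes

Take x = 0, y = -19. Substituting into each constraint:
  (1) -3(0) + 19 = 19 ✓
  (2) x² = (0)² = 0, and 0 < 36 ✓
  (3) 0 = 4 × 0, remainder 0 ✓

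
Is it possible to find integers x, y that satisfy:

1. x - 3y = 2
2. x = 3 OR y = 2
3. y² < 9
Yes

Take x = 8, y = 2. Substituting into each constraint:
  (1) 8 - 3(2) = 2 ✓
  (2) y = 2, target 2 ✓ (second branch holds)
  (3) y² = (2)² = 4, and 4 < 9 ✓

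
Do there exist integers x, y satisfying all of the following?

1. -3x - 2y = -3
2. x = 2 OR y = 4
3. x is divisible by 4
No

The full constraint system is jointly infeasible over the integers. Each constraint and what it forces:

  - -3x - 2y = -3: is a linear equation tying the variables together
  - x = 2 OR y = 4: forces a choice: either x = 2 or y = 4
  - x is divisible by 4: restricts x to multiples of 4

Modular obstruction: writing x = 4x', every remaining term of the linear equation is divisible by 2, so the left side is ≡ 0 (mod 2); but the right side -3 ≡ 1 (mod 2). No integers can satisfy it.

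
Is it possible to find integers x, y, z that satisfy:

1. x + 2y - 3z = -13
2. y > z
Yes

Take x = -16, y = 0, z = -1. Substituting into each constraint:
  (1) (-16) + 2(0) - 3(-1) = -13 ✓
  (2) 0 > -1 ✓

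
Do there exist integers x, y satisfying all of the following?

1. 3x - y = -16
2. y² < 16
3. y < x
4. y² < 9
No

A contradictory subset is {3x - y = -16, y < x, y² < 9}. No integer assignment can satisfy these jointly:

  - 3x - y = -16: is a linear equation tying the variables together
  - y < x: bounds one variable relative to another variable
  - y² < 9: restricts y to |y| ≤ 2

Propagating the comparison: x > y and y ≥ -2 give x ≥ -1. Range argument: with x ∈ [-1, ∞], y ∈ [-2, 2], the left side of the equation is at least -5, but the right side is -16 < -5. No integer solution exists.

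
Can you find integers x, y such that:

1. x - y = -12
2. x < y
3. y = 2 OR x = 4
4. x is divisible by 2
Yes

Take x = -10, y = 2. Substituting into each constraint:
  (1) (-10) + (-2) = -12 ✓
  (2) -10 < 2 ✓
  (3) y = 2, target 2 ✓ (first branch holds)
  (4) -10 = 2 × -5, remainder 0 ✓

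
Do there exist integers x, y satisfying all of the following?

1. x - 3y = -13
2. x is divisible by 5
Yes

Take x = -10, y = 1. Substituting into each constraint:
  (1) (-10) - 3(1) = -13 ✓
  (2) -10 = 5 × -2, remainder 0 ✓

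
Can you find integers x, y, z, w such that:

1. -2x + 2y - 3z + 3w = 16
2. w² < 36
Yes

Take x = 0, y = 2, z = -4, w = 0. Substituting into each constraint:
  (1) -2(0) + 2(2) - 3(-4) + 3(0) = 16 ✓
  (2) w² = (0)² = 0, and 0 < 36 ✓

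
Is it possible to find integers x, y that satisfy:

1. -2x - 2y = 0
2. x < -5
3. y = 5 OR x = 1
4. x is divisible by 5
No

A contradictory subset is {-2x - 2y = 0, x < -5, y = 5 OR x = 1}. No integer assignment can satisfy these jointly:

  - -2x - 2y = 0: is a linear equation tying the variables together
  - x < -5: bounds one variable relative to a constant
  - y = 5 OR x = 1: forces a choice: either y = 5 or x = 1

Split on the disjunction (y = 5 OR x = 1):
  • If y = 5: the equation forces x = -5, which contradicts the bound x ≤ -6.
  • If x = 1: this contradicts the bound x ≤ -6.
Both branches are infeasible, so the system has no integer solution.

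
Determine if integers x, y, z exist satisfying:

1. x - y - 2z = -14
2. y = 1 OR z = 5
Yes

Take x = -4, y = 0, z = 5. Substituting into each constraint:
  (1) (-4) + 0 - 2(5) = -14 ✓
  (2) z = 5, target 5 ✓ (second branch holds)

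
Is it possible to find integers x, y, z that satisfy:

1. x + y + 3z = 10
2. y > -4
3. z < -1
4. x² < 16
Yes

Take x = 0, y = 16, z = -2. Substituting into each constraint:
  (1) 0 + 16 + 3(-2) = 10 ✓
  (2) 16 > -4 ✓
  (3) -2 < -1 ✓
  (4) x² = (0)² = 0, and 0 < 16 ✓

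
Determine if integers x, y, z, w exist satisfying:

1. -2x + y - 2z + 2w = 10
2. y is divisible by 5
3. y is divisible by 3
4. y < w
Yes

Take x = 0, y = 0, z = -4, w = 1. Substituting into each constraint:
  (1) -2(0) + 0 - 2(-4) + 2(1) = 10 ✓
  (2) 0 = 5 × 0, remainder 0 ✓
  (3) 0 = 3 × 0, remainder 0 ✓
  (4) 0 < 1 ✓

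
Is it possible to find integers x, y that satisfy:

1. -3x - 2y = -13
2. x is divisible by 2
No

The full constraint system is jointly infeasible over the integers. Each constraint and what it forces:

  - -3x - 2y = -13: is a linear equation tying the variables together
  - x is divisible by 2: restricts x to multiples of 2

Modular obstruction: writing x = 2x', every remaining term of the linear equation is divisible by 2, so the left side is ≡ 0 (mod 2); but the right side -13 ≡ 1 (mod 2). No integers can satisfy it.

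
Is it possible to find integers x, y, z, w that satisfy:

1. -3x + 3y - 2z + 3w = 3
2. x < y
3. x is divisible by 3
Yes

Take x = 0, y = 1, z = 0, w = 0. Substituting into each constraint:
  (1) -3(0) + 3(1) - 2(0) + 3(0) = 3 ✓
  (2) 0 < 1 ✓
  (3) 0 = 3 × 0, remainder 0 ✓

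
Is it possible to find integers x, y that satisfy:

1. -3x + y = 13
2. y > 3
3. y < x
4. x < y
No

A contradictory subset is {y < x, x < y}. No integer assignment can satisfy these jointly:

  - y < x: bounds one variable relative to another variable
  - x < y: bounds one variable relative to another variable

Direct contradiction: x > y and y > x cannot both hold.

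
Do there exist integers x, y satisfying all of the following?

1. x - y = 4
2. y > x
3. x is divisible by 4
No

A contradictory subset is {x - y = 4, y > x}. No integer assignment can satisfy these jointly:

  - x - y = 4: is a linear equation tying the variables together
  - y > x: bounds one variable relative to another variable

From the equation, x − y = 4, i.e. y − x = -4; but y > x requires y − x ≥ 1. Contradiction.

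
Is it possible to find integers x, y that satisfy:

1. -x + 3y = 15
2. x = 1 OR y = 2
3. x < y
Yes

Take x = -9, y = 2. Substituting into each constraint:
  (1) 9 + 3(2) = 15 ✓
  (2) y = 2, target 2 ✓ (second branch holds)
  (3) -9 < 2 ✓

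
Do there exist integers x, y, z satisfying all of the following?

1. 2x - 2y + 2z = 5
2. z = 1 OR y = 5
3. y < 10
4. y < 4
No

Even the single constraint (2x - 2y + 2z = 5) is infeasible over the integers.

  - 2x - 2y + 2z = 5: every term on the left is divisible by 2, so the LHS ≡ 0 (mod 2), but the RHS 5 is not — no integer solution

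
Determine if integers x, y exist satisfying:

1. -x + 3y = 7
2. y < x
Yes

Take x = 5, y = 4. Substituting into each constraint:
  (1) (-5) + 3(4) = 7 ✓
  (2) 4 < 5 ✓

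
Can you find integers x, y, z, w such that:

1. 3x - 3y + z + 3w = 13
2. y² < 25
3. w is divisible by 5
Yes

Take x = 4, y = 0, z = 1, w = 0. Substituting into each constraint:
  (1) 3(4) - 3(0) + 1 + 3(0) = 13 ✓
  (2) y² = (0)² = 0, and 0 < 25 ✓
  (3) 0 = 5 × 0, remainder 0 ✓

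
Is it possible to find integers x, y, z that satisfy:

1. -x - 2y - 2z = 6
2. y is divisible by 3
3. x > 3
Yes

Take x = 4, y = 0, z = -5. Substituting into each constraint:
  (1) (-4) - 2(0) - 2(-5) = 6 ✓
  (2) 0 = 3 × 0, remainder 0 ✓
  (3) 4 > 3 ✓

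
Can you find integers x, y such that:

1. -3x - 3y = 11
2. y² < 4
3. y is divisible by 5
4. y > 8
No

Even the single constraint (-3x - 3y = 11) is infeasible over the integers.

  - -3x - 3y = 11: every term on the left is divisible by 3, so the LHS ≡ 0 (mod 3), but the RHS 11 is not — no integer solution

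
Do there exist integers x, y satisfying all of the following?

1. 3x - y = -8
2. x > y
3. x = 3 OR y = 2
No

The full constraint system is jointly infeasible over the integers. Each constraint and what it forces:

  - 3x - y = -8: is a linear equation tying the variables together
  - x > y: bounds one variable relative to another variable
  - x = 3 OR y = 2: forces a choice: either x = 3 or y = 2

Split on the disjunction (x = 3 OR y = 2):
  • If x = 3: the equation forces y = 17, giving (x, y) = (3, 17), which violates x > y.
  • If y = 2: the equation forces x = -2, giving (y, x) = (2, -2), which violates x > y.
Both branches are infeasible, so the system has no integer solution.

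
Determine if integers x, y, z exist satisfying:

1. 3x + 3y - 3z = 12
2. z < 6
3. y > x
Yes

Take x = 0, y = 1, z = -3. Substituting into each constraint:
  (1) 3(0) + 3(1) - 3(-3) = 12 ✓
  (2) -3 < 6 ✓
  (3) 1 > 0 ✓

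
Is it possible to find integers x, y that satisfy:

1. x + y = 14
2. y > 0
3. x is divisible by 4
Yes

Take x = 0, y = 14. Substituting into each constraint:
  (1) 0 + 14 = 14 ✓
  (2) 14 > 0 ✓
  (3) 0 = 4 × 0, remainder 0 ✓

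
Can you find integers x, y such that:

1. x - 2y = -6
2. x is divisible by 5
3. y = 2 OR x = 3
No

The full constraint system is jointly infeasible over the integers. Each constraint and what it forces:

  - x - 2y = -6: is a linear equation tying the variables together
  - x is divisible by 5: restricts x to multiples of 5
  - y = 2 OR x = 3: forces a choice: either y = 2 or x = 3

Split on the disjunction (y = 2 OR x = 3):
  • If y = 2: with y = 2, writing x = 5x', every remaining term of the linear equation is divisible by 5, so the left side is ≡ 0 (mod 5); but the right side -2 ≡ 3 (mod 5). No integers can satisfy it.
  • If x = 3: this contradicts the divisibility constraint — 3 is not a multiple of 5.
Both branches are infeasible, so the system has no integer solution.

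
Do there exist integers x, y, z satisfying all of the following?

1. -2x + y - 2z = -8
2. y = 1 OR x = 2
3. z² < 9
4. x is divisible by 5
No

A contradictory subset is {-2x + y - 2z = -8, y = 1 OR x = 2, x is divisible by 5}. No integer assignment can satisfy these jointly:

  - -2x + y - 2z = -8: is a linear equation tying the variables together
  - y = 1 OR x = 2: forces a choice: either y = 1 or x = 2
  - x is divisible by 5: restricts x to multiples of 5

Split on the disjunction (y = 1 OR x = 2):
  • If y = 1: with y = 1, writing x = 5x', every remaining term of the linear equation is divisible by 2, so the left side is ≡ 0 (mod 2); but the right side -9 ≡ 1 (mod 2). No integers can satisfy it.
  • If x = 2: this contradicts the divisibility constraint — 2 is not a multiple of 5.
Both branches are infeasible, so the system has no integer solution.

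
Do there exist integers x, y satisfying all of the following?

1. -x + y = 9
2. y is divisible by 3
Yes

Take x = -9, y = 0. Substituting into each constraint:
  (1) 9 + 0 = 9 ✓
  (2) 0 = 3 × 0, remainder 0 ✓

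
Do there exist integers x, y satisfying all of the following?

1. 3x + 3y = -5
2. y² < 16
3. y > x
No

Even the single constraint (3x + 3y = -5) is infeasible over the integers.

  - 3x + 3y = -5: every term on the left is divisible by 3, so the LHS ≡ 0 (mod 3), but the RHS -5 is not — no integer solution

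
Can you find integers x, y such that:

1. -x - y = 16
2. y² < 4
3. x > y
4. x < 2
No

A contradictory subset is {-x - y = 16, y² < 4, x > y}. No integer assignment can satisfy these jointly:

  - -x - y = 16: is a linear equation tying the variables together
  - y² < 4: restricts y to |y| ≤ 1
  - x > y: bounds one variable relative to another variable

Propagating the comparison: x > y and y ≥ -1 give x ≥ 0. Range argument: with x ∈ [0, ∞], y ∈ [-1, 1], the left side of the equation is at most 1, but the right side is 16 > 1. No integer solution exists.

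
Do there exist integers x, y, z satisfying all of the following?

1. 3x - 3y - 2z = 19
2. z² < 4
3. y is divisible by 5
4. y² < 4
Yes

Take x = 7, y = 0, z = 1. Substituting into each constraint:
  (1) 3(7) - 3(0) - 2(1) = 19 ✓
  (2) z² = (1)² = 1, and 1 < 4 ✓
  (3) 0 = 5 × 0, remainder 0 ✓
  (4) y² = (0)² = 0, and 0 < 4 ✓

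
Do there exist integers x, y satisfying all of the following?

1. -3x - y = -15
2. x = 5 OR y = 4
Yes

Take x = 5, y = 0. Substituting into each constraint:
  (1) -3(5) + 0 = -15 ✓
  (2) x = 5, target 5 ✓ (first branch holds)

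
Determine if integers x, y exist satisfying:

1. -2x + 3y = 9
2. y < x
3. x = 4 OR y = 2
No

The full constraint system is jointly infeasible over the integers. Each constraint and what it forces:

  - -2x + 3y = 9: is a linear equation tying the variables together
  - y < x: bounds one variable relative to another variable
  - x = 4 OR y = 2: forces a choice: either x = 4 or y = 2

Split on the disjunction (x = 4 OR y = 2):
  • If x = 4: with x = 4, every remaining term of the linear equation is divisible by 3, so the left side is ≡ 0 (mod 3); but the right side 17 ≡ 2 (mod 3). No integers can satisfy it.
  • If y = 2: with y = 2, every remaining term of the linear equation is divisible by 2, so the left side is ≡ 0 (mod 2); but the right side 3 ≡ 1 (mod 2). No integers can satisfy it.
Both branches are infeasible, so the system has no integer solution.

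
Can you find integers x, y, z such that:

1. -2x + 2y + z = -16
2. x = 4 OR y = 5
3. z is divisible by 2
Yes

Take x = 13, y = 5, z = 0. Substituting into each constraint:
  (1) -2(13) + 2(5) + 0 = -16 ✓
  (2) y = 5, target 5 ✓ (second branch holds)
  (3) 0 = 2 × 0, remainder 0 ✓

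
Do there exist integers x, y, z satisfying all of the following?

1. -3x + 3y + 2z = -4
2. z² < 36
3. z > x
Yes

Take x = 0, y = -2, z = 1. Substituting into each constraint:
  (1) -3(0) + 3(-2) + 2(1) = -4 ✓
  (2) z² = (1)² = 1, and 1 < 36 ✓
  (3) 1 > 0 ✓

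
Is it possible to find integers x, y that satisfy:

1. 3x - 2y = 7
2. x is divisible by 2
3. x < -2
No

A contradictory subset is {3x - 2y = 7, x is divisible by 2}. No integer assignment can satisfy these jointly:

  - 3x - 2y = 7: is a linear equation tying the variables together
  - x is divisible by 2: restricts x to multiples of 2

Modular obstruction: writing x = 2x', every remaining term of the linear equation is divisible by 2, so the left side is ≡ 0 (mod 2); but the right side 7 ≡ 1 (mod 2). No integers can satisfy it.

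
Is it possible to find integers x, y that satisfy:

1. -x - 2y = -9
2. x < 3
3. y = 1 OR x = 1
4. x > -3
Yes

Take x = 1, y = 4. Substituting into each constraint:
  (1) (-1) - 2(4) = -9 ✓
  (2) 1 < 3 ✓
  (3) x = 1, target 1 ✓ (second branch holds)
  (4) 1 > -3 ✓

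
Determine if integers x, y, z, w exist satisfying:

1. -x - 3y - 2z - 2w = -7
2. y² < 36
Yes

Take x = 7, y = 0, z = 0, w = 0. Substituting into each constraint:
  (1) (-7) - 3(0) - 2(0) - 2(0) = -7 ✓
  (2) y² = (0)² = 0, and 0 < 36 ✓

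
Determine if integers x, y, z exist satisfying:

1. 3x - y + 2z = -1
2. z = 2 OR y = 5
Yes

Take x = -1, y = 2, z = 2. Substituting into each constraint:
  (1) 3(-1) + (-2) + 2(2) = -1 ✓
  (2) z = 2, target 2 ✓ (first branch holds)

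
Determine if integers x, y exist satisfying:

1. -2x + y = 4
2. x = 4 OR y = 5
Yes

Take x = 4, y = 12. Substituting into each constraint:
  (1) -2(4) + 12 = 4 ✓
  (2) x = 4, target 4 ✓ (first branch holds)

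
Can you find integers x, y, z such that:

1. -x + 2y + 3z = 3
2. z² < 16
Yes

Take x = 0, y = 0, z = 1. Substituting into each constraint:
  (1) 0 + 2(0) + 3(1) = 3 ✓
  (2) z² = (1)² = 1, and 1 < 16 ✓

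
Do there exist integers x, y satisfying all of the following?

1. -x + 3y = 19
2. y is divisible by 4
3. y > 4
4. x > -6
Yes

Take x = 5, y = 8. Substituting into each constraint:
  (1) (-5) + 3(8) = 19 ✓
  (2) 8 = 4 × 2, remainder 0 ✓
  (3) 8 > 4 ✓
  (4) 5 > -6 ✓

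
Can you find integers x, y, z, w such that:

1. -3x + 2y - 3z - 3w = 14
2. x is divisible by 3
Yes

Take x = 0, y = 1, z = -4, w = 0. Substituting into each constraint:
  (1) -3(0) + 2(1) - 3(-4) - 3(0) = 14 ✓
  (2) 0 = 3 × 0, remainder 0 ✓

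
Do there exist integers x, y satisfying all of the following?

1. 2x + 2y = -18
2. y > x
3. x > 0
No

The full constraint system is jointly infeasible over the integers. Each constraint and what it forces:

  - 2x + 2y = -18: is a linear equation tying the variables together
  - y > x: bounds one variable relative to another variable
  - x > 0: bounds one variable relative to a constant

Propagating the comparison: y > x and x ≥ 1 give y ≥ 2. Range argument: with x ∈ [1, ∞], y ∈ [2, ∞], the left side of the equation is at least 6, but the right side is -18 < 6. No integer solution exists.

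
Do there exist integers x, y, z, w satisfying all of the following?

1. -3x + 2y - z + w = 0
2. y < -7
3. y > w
Yes

Take x = 0, y = -8, z = -25, w = -9. Substituting into each constraint:
  (1) -3(0) + 2(-8) + 25 + (-9) = 0 ✓
  (2) -8 < -7 ✓
  (3) -8 > -9 ✓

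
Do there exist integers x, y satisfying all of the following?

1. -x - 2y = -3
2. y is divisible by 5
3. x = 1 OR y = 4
No

The full constraint system is jointly infeasible over the integers. Each constraint and what it forces:

  - -x - 2y = -3: is a linear equation tying the variables together
  - y is divisible by 5: restricts y to multiples of 5
  - x = 1 OR y = 4: forces a choice: either x = 1 or y = 4

Split on the disjunction (x = 1 OR y = 4):
  • If x = 1: with x = 1, writing y = 5y', every remaining term of the linear equation is divisible by 10, so the left side is ≡ 0 (mod 10); but the right side -2 ≡ 8 (mod 10). No integers can satisfy it.
  • If y = 4: this contradicts the divisibility constraint — 4 is not a multiple of 5.
Both branches are infeasible, so the system has no integer solution.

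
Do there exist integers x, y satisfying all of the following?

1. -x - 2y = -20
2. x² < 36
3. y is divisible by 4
Yes

Take x = 4, y = 8. Substituting into each constraint:
  (1) (-4) - 2(8) = -20 ✓
  (2) x² = (4)² = 16, and 16 < 36 ✓
  (3) 8 = 4 × 2, remainder 0 ✓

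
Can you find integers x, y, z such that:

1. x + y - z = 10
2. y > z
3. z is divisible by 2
Yes

Take x = 9, y = 1, z = 0. Substituting into each constraint:
  (1) 9 + 1 + 0 = 10 ✓
  (2) 1 > 0 ✓
  (3) 0 = 2 × 0, remainder 0 ✓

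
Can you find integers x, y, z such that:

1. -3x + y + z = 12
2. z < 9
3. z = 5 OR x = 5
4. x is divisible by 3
Yes

Take x = 6, y = 25, z = 5. Substituting into each constraint:
  (1) -3(6) + 25 + 5 = 12 ✓
  (2) 5 < 9 ✓
  (3) z = 5, target 5 ✓ (first branch holds)
  (4) 6 = 3 × 2, remainder 0 ✓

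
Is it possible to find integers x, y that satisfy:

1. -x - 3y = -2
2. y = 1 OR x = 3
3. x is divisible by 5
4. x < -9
No

A contradictory subset is {-x - 3y = -2, y = 1 OR x = 3, x < -9}. No integer assignment can satisfy these jointly:

  - -x - 3y = -2: is a linear equation tying the variables together
  - y = 1 OR x = 3: forces a choice: either y = 1 or x = 3
  - x < -9: bounds one variable relative to a constant

Split on the disjunction (y = 1 OR x = 3):
  • If y = 1: the equation forces x = -1, which contradicts the bound x ≤ -10.
  • If x = 3: this contradicts the bound x ≤ -10.
Both branches are infeasible, so the system has no integer solution.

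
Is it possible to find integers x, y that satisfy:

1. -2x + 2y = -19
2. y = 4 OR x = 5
No

Even the single constraint (-2x + 2y = -19) is infeasible over the integers.

  - -2x + 2y = -19: every term on the left is divisible by 2, so the LHS ≡ 0 (mod 2), but the RHS -19 is not — no integer solution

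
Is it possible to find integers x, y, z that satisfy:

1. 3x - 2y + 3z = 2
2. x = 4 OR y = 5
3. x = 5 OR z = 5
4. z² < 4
Yes

Take x = 5, y = 5, z = -1. Substituting into each constraint:
  (1) 3(5) - 2(5) + 3(-1) = 2 ✓
  (2) y = 5, target 5 ✓ (second branch holds)
  (3) x = 5, target 5 ✓ (first branch holds)
  (4) z² = (-1)² = 1, and 1 < 4 ✓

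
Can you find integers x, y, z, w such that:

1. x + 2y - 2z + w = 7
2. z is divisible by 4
Yes

Take x = 1, y = 3, z = 0, w = 0. Substituting into each constraint:
  (1) 1 + 2(3) - 2(0) + 0 = 7 ✓
  (2) 0 = 4 × 0, remainder 0 ✓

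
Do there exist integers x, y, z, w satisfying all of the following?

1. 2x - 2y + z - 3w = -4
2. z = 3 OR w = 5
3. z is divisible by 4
No

The full constraint system is jointly infeasible over the integers. Each constraint and what it forces:

  - 2x - 2y + z - 3w = -4: is a linear equation tying the variables together
  - z = 3 OR w = 5: forces a choice: either z = 3 or w = 5
  - z is divisible by 4: restricts z to multiples of 4

Split on the disjunction (z = 3 OR w = 5):
  • If z = 3: this contradicts the divisibility constraint — 3 is not a multiple of 4.
  • If w = 5: with w = 5, writing z = 4z', every remaining term of the linear equation is divisible by 2, so the left side is ≡ 0 (mod 2); but the right side 11 ≡ 1 (mod 2). No integers can satisfy it.
Both branches are infeasible, so the system has no integer solution.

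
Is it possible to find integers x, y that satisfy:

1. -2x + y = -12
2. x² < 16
Yes

Take x = 0, y = -12. Substituting into each constraint:
  (1) -2(0) + (-12) = -12 ✓
  (2) x² = (0)² = 0, and 0 < 16 ✓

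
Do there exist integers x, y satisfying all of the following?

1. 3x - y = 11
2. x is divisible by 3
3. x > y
Yes

Take x = 0, y = -11. Substituting into each constraint:
  (1) 3(0) + 11 = 11 ✓
  (2) 0 = 3 × 0, remainder 0 ✓
  (3) 0 > -11 ✓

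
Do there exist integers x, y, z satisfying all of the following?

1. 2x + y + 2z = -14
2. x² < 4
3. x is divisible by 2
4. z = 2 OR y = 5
Yes

Take x = 0, y = -18, z = 2. Substituting into each constraint:
  (1) 2(0) + (-18) + 2(2) = -14 ✓
  (2) x² = (0)² = 0, and 0 < 4 ✓
  (3) 0 = 2 × 0, remainder 0 ✓
  (4) z = 2, target 2 ✓ (first branch holds)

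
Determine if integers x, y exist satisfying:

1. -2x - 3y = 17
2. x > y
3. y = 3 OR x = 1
No

The full constraint system is jointly infeasible over the integers. Each constraint and what it forces:

  - -2x - 3y = 17: is a linear equation tying the variables together
  - x > y: bounds one variable relative to another variable
  - y = 3 OR x = 1: forces a choice: either y = 3 or x = 1

Split on the disjunction (y = 3 OR x = 1):
  • If y = 3: the equation forces x = -13, giving (y, x) = (3, -13), which violates x > y.
  • If x = 1: with x = 1, every remaining term of the linear equation is divisible by 3, so the left side is ≡ 0 (mod 3); but the right side 19 ≡ 1 (mod 3). No integers can satisfy it.
Both branches are infeasible, so the system has no integer solution.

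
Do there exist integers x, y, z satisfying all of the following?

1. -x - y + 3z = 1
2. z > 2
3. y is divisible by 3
Yes

Take x = 8, y = 0, z = 3. Substituting into each constraint:
  (1) (-8) + 0 + 3(3) = 1 ✓
  (2) 3 > 2 ✓
  (3) 0 = 3 × 0, remainder 0 ✓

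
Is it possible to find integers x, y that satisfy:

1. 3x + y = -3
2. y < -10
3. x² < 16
Yes

Take x = 3, y = -12. Substituting into each constraint:
  (1) 3(3) + (-12) = -3 ✓
  (2) -12 < -10 ✓
  (3) x² = (3)² = 9, and 9 < 16 ✓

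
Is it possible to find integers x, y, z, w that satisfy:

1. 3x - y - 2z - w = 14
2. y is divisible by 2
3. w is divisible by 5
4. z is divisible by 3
Yes

Take x = 4, y = -2, z = 0, w = 0. Substituting into each constraint:
  (1) 3(4) + 2 - 2(0) + 0 = 14 ✓
  (2) -2 = 2 × -1, remainder 0 ✓
  (3) 0 = 5 × 0, remainder 0 ✓
  (4) 0 = 3 × 0, remainder 0 ✓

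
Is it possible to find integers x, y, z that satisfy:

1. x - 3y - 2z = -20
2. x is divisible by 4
Yes

Take x = 0, y = 0, z = 10. Substituting into each constraint:
  (1) 0 - 3(0) - 2(10) = -20 ✓
  (2) 0 = 4 × 0, remainder 0 ✓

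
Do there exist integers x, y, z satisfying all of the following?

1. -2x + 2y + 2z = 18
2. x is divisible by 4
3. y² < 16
Yes

Take x = 0, y = 2, z = 7. Substituting into each constraint:
  (1) -2(0) + 2(2) + 2(7) = 18 ✓
  (2) 0 = 4 × 0, remainder 0 ✓
  (3) y² = (2)² = 4, and 4 < 16 ✓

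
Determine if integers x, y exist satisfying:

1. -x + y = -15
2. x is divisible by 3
Yes

Take x = 0, y = -15. Substituting into each constraint:
  (1) 0 + (-15) = -15 ✓
  (2) 0 = 3 × 0, remainder 0 ✓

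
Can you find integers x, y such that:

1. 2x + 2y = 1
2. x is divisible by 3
No

Even the single constraint (2x + 2y = 1) is infeasible over the integers.

  - 2x + 2y = 1: every term on the left is divisible by 2, so the LHS ≡ 0 (mod 2), but the RHS 1 is not — no integer solution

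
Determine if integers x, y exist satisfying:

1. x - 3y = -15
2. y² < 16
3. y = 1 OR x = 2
Yes

Take x = -12, y = 1. Substituting into each constraint:
  (1) (-12) - 3(1) = -15 ✓
  (2) y² = (1)² = 1, and 1 < 16 ✓
  (3) y = 1, target 1 ✓ (first branch holds)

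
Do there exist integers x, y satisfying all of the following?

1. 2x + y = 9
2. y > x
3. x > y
No

A contradictory subset is {y > x, x > y}. No integer assignment can satisfy these jointly:

  - y > x: bounds one variable relative to another variable
  - x > y: bounds one variable relative to another variable

Direct contradiction: y > x and x > y cannot both hold.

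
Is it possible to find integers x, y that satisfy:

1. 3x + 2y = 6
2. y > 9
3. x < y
Yes

Take x = -6, y = 12. Substituting into each constraint:
  (1) 3(-6) + 2(12) = 6 ✓
  (2) 12 > 9 ✓
  (3) -6 < 12 ✓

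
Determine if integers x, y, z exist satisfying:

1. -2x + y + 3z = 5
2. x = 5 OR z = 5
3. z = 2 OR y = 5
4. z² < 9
Yes

Take x = 5, y = 9, z = 2. Substituting into each constraint:
  (1) -2(5) + 9 + 3(2) = 5 ✓
  (2) x = 5, target 5 ✓ (first branch holds)
  (3) z = 2, target 2 ✓ (first branch holds)
  (4) z² = (2)² = 4, and 4 < 9 ✓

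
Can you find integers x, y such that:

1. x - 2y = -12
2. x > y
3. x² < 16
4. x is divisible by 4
No

A contradictory subset is {x - 2y = -12, x > y, x² < 16}. No integer assignment can satisfy these jointly:

  - x - 2y = -12: is a linear equation tying the variables together
  - x > y: bounds one variable relative to another variable
  - x² < 16: restricts x to |x| ≤ 3

Propagating the comparison: y < x and x ≤ 3 give y ≤ 2. Range argument: with x ∈ [-3, 3], y ∈ [−∞, 2], the left side of the equation is at least -7, but the right side is -12 < -7. No integer solution exists.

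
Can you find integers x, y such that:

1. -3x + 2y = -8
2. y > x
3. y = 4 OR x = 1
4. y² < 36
No

A contradictory subset is {-3x + 2y = -8, y > x, y = 4 OR x = 1}. No integer assignment can satisfy these jointly:

  - -3x + 2y = -8: is a linear equation tying the variables together
  - y > x: bounds one variable relative to another variable
  - y = 4 OR x = 1: forces a choice: either y = 4 or x = 1

Split on the disjunction (y = 4 OR x = 1):
  • If y = 4: with y = 4, every remaining term of the linear equation is divisible by 3, so the left side is ≡ 0 (mod 3); but the right side -16 ≡ 2 (mod 3). No integers can satisfy it.
  • If x = 1: with x = 1, every remaining term of the linear equation is divisible by 2, so the left side is ≡ 0 (mod 2); but the right side -5 ≡ 1 (mod 2). No integers can satisfy it.
Both branches are infeasible, so the system has no integer solution.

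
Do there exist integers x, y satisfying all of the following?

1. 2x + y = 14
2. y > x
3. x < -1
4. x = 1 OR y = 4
No

A contradictory subset is {2x + y = 14, x < -1, x = 1 OR y = 4}. No integer assignment can satisfy these jointly:

  - 2x + y = 14: is a linear equation tying the variables together
  - x < -1: bounds one variable relative to a constant
  - x = 1 OR y = 4: forces a choice: either x = 1 or y = 4

Split on the disjunction (x = 1 OR y = 4):
  • If x = 1: this contradicts the bound x ≤ -2.
  • If y = 4: the equation forces x = 5, which contradicts the bound x ≤ -2.
Both branches are infeasible, so the system has no integer solution.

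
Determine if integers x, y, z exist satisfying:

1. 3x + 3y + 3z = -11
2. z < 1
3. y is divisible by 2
No

Even the single constraint (3x + 3y + 3z = -11) is infeasible over the integers.

  - 3x + 3y + 3z = -11: every term on the left is divisible by 3, so the LHS ≡ 0 (mod 3), but the RHS -11 is not — no integer solution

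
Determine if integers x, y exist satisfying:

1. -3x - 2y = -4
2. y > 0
Yes

Take x = 0, y = 2. Substituting into each constraint:
  (1) -3(0) - 2(2) = -4 ✓
  (2) 2 > 0 ✓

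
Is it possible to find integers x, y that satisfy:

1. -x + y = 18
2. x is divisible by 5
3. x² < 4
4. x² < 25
Yes

Take x = 0, y = 18. Substituting into each constraint:
  (1) 0 + 18 = 18 ✓
  (2) 0 = 5 × 0, remainder 0 ✓
  (3) x² = (0)² = 0, and 0 < 4 ✓
  (4) x² = (0)² = 0, and 0 < 25 ✓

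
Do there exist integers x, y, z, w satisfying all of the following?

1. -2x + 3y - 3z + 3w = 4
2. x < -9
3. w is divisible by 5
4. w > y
Yes

Take x = -11, y = -1, z = 5, w = 0. Substituting into each constraint:
  (1) -2(-11) + 3(-1) - 3(5) + 3(0) = 4 ✓
  (2) -11 < -9 ✓
  (3) 0 = 5 × 0, remainder 0 ✓
  (4) 0 > -1 ✓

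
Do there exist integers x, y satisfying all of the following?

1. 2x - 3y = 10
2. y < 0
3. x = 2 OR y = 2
Yes

Take x = 2, y = -2. Substituting into each constraint:
  (1) 2(2) - 3(-2) = 10 ✓
  (2) -2 < 0 ✓
  (3) x = 2, target 2 ✓ (first branch holds)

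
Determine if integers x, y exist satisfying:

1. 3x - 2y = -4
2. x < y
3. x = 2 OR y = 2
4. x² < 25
Yes

Take x = 0, y = 2. Substituting into each constraint:
  (1) 3(0) - 2(2) = -4 ✓
  (2) 0 < 2 ✓
  (3) y = 2, target 2 ✓ (second branch holds)
  (4) x² = (0)² = 0, and 0 < 25 ✓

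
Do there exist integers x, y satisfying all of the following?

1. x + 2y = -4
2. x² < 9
Yes

Take x = 0, y = -2. Substituting into each constraint:
  (1) 0 + 2(-2) = -4 ✓
  (2) x² = (0)² = 0, and 0 < 9 ✓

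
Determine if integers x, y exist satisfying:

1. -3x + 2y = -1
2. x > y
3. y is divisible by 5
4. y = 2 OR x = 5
No

A contradictory subset is {-3x + 2y = -1, x > y, y = 2 OR x = 5}. No integer assignment can satisfy these jointly:

  - -3x + 2y = -1: is a linear equation tying the variables together
  - x > y: bounds one variable relative to another variable
  - y = 2 OR x = 5: forces a choice: either y = 2 or x = 5

Split on the disjunction (y = 2 OR x = 5):
  • If y = 2: with y = 2, every remaining term of the linear equation is divisible by 3, so the left side is ≡ 0 (mod 3); but the right side -5 ≡ 1 (mod 3). No integers can satisfy it.
  • If x = 5: the equation forces y = 7, giving (x, y) = (5, 7), which violates x > y.
Both branches are infeasible, so the system has no integer solution.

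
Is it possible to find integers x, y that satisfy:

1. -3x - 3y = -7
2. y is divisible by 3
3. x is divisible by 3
No

Even the single constraint (-3x - 3y = -7) is infeasible over the integers.

  - -3x - 3y = -7: every term on the left is divisible by 3, so the LHS ≡ 0 (mod 3), but the RHS -7 is not — no integer solution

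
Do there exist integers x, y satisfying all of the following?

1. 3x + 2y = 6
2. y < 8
Yes

Take x = 2, y = 0. Substituting into each constraint:
  (1) 3(2) + 2(0) = 6 ✓
  (2) 0 < 8 ✓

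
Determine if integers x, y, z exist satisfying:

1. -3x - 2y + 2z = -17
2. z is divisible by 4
Yes

Take x = 5, y = 1, z = 0. Substituting into each constraint:
  (1) -3(5) - 2(1) + 2(0) = -17 ✓
  (2) 0 = 4 × 0, remainder 0 ✓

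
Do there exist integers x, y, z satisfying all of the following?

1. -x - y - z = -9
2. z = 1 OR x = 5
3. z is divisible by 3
Yes

Take x = 5, y = 1, z = 3. Substituting into each constraint:
  (1) (-5) + (-1) + (-3) = -9 ✓
  (2) x = 5, target 5 ✓ (second branch holds)
  (3) 3 = 3 × 1, remainder 0 ✓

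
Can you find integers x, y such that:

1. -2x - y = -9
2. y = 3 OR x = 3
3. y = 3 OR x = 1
Yes

Take x = 3, y = 3. Substituting into each constraint:
  (1) -2(3) + (-3) = -9 ✓
  (2) y = 3, target 3 ✓ (first branch holds)
  (3) y = 3, target 3 ✓ (first branch holds)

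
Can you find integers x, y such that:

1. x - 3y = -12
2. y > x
Yes

Take x = -12, y = 0. Substituting into each constraint:
  (1) (-12) - 3(0) = -12 ✓
  (2) 0 > -12 ✓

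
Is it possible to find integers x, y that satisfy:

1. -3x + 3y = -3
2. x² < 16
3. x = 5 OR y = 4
No

The full constraint system is jointly infeasible over the integers. Each constraint and what it forces:

  - -3x + 3y = -3: is a linear equation tying the variables together
  - x² < 16: restricts x to |x| ≤ 3
  - x = 5 OR y = 4: forces a choice: either x = 5 or y = 4

Split on the disjunction (x = 5 OR y = 4):
  • If x = 5: this contradicts x² < 16, which requires |x| ≤ 3.
  • If y = 4: the equation forces x = 5, but x² < 16 requires |x| ≤ 3.
Both branches are infeasible, so the system has no integer solution.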